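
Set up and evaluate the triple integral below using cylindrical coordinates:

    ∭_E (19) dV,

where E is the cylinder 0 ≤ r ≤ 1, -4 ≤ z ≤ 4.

In cylindrical coordinates, x = r cos(θ), y = r sin(θ), z = z, and dV = r dr dθ dz.

The integrand becomes 19, so

    ∭_E (19) dV = ∫_{0}^{2π} ∫_{0}^{1} ∫_{-4}^{4} (19) · r dz dr dθ.

Inner (z): 152r.
Middle (r from 0 to 1): 76.
Outer (θ): 152π.

Therefore the triple integral equals 152π.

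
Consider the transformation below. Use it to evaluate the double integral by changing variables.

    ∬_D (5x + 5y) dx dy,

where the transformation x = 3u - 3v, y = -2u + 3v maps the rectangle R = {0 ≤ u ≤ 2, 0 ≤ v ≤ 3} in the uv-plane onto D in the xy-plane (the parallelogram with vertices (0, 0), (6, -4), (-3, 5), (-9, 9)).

Compute the Jacobian determinant of (x, y) with respect to (u, v):

    ∂(x,y)/∂(u,v) = | 3  -3 | = (3)(3) - (-3)(-2) = 3.
                   | -2  3 |

Its absolute value is |J| = 3 (the area scaling factor).

Substituting x = 3u - 3v, y = -2u + 3v into the integrand,

    5x + 5y → 5u,

so the integral becomes

    ∬_R (5u) · |J| du dv = ∫_0^2 ∫_0^3 (15u) dv du.

Inner (v): 45u.
Outer (u): 90.

Therefore ∬_D (5x + 5y) dx dy = 90.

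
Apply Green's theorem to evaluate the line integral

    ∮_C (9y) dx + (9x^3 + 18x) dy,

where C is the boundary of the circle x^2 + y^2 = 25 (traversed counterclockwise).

Green's theorem converts the closed line integral into a double integral over the enclosed region D:

    ∮_C P dx + Q dy = ∬_D (∂Q/∂x - ∂P/∂y) dA.

Here P = 9y, Q = 9x^3 + 18x, so

    ∂Q/∂x = 27x^2 + 18,    ∂P/∂y = 9,
    ∂Q/∂x - ∂P/∂y = 27x^2 + 9.

D is the region x^2 + y^2 ≤ 25. Evaluating the double integral:

In polar coordinates (x = r cos θ, y = r sin θ, dA = r dr dθ) the integrand becomes 27r^2cos(θ)^2 + 9, so

    ∬_D (27x^2 + 9) dA = ∫_0^{2π} ∫_0^{5} (27r^2cos(θ)^2 + 9) · r dr dθ.

Inner (r from 0 to 5): 16875cos(θ)^2/4 + 225/2.
Outer (θ from 0 to 2π): 17775π/4.

Therefore ∮_C P dx + Q dy = 17775π/4.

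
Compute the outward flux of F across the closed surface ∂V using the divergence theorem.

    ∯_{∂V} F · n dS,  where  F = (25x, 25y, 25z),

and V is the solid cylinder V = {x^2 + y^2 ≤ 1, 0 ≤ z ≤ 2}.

By the divergence theorem,

    ∯_{∂V} F · n dS = ∭_V (∇ · F) dV.

Compute the divergence:
    ∇ · F = ∂F_x/∂x + ∂F_y/∂y + ∂F_z/∂z = 25 + 25 + 25 = 75.

In cylindrical coordinates, x = r cos(θ), y = r sin(θ), z = z, dV = r dr dθ dz, with 0 ≤ r ≤ 1, 0 ≤ θ ≤ 2π, 0 ≤ z ≤ 2.

The integrand, after substitution and multiplying by the volume element, becomes (75) · r, so

    ∭_V (∇·F) dV = ∫_0^{2π} ∫_0^{1} ∫_0^{2} (75) · r dz dr dθ.

Inner (z from 0 to 2): 150r.
Middle (r from 0 to 1): 75.
Outer (θ from 0 to 2π): 150π.

Therefore ∯_{∂V} F · n dS = 150π.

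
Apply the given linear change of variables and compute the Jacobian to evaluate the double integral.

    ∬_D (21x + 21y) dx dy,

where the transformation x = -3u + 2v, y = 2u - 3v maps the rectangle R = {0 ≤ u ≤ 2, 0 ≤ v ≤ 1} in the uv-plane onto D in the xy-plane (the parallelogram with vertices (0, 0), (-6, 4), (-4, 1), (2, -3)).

Compute the Jacobian determinant of (x, y) with respect to (u, v):

    ∂(x,y)/∂(u,v) = | -3  2 | = (-3)(-3) - (2)(2) = 5.
                   | 2  -3 |

Its absolute value is |J| = 5 (the area scaling factor).

Substituting x = -3u + 2v, y = 2u - 3v into the integrand,

    21x + 21y → -21u - 21v,

so the integral becomes

    ∬_R (-21u - 21v) · |J| du dv = ∫_0^2 ∫_0^1 (-105u - 105v) dv du.

Inner (v): -105u - 105/2.
Outer (u): -315.

Therefore ∬_D (21x + 21y) dx dy = -315.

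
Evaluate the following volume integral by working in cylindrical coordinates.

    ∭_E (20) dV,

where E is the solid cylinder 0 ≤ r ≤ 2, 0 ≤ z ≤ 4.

In cylindrical coordinates, x = r cos(θ), y = r sin(θ), z = z, and dV = r dr dθ dz.

The integrand becomes 20, so

    ∭_E (20) dV = ∫_{0}^{2π} ∫_{0}^{2} ∫_{0}^{4} (20) · r dz dr dθ.

Inner (z): 80r.
Middle (r from 0 to 2): 160.
Outer (θ): 320π.

Therefore the triple integral equals 320π.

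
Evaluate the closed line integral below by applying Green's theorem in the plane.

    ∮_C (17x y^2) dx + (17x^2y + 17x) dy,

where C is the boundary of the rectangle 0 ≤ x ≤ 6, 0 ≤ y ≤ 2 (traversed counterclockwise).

Green's theorem converts the closed line integral into a double integral over the enclosed region D:

    ∮_C P dx + Q dy = ∬_D (∂Q/∂x - ∂P/∂y) dA.

Here P = 17x y^2, Q = 17x^2y + 17x, so

    ∂Q/∂x = 34x y + 17,    ∂P/∂y = 34x y,
    ∂Q/∂x - ∂P/∂y = 17.

D is the region 0 ≤ x ≤ 6, 0 ≤ y ≤ 2. Evaluating the double integral:

    ∬_D (17) dA = ∫_0^{6} ∫_0^{2} (17) dy dx.

Inner (y from 0 to 2): 34.
Outer (x from 0 to 6): 204.

Therefore ∮_C P dx + Q dy = 204.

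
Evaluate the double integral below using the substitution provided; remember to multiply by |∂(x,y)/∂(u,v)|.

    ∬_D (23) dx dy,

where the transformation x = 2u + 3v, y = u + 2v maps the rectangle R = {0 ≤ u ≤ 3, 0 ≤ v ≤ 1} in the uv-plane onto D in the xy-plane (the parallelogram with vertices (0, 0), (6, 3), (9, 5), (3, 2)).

Compute the Jacobian determinant of (x, y) with respect to (u, v):

    ∂(x,y)/∂(u,v) = | 2  3 | = (2)(2) - (3)(1) = 1.
                   | 1  2 |

Its absolute value is |J| = 1 (the area scaling factor).

Substituting x = 2u + 3v, y = u + 2v into the integrand,

    23 → 23,

so the integral becomes

    ∬_R (23) · |J| du dv = ∫_0^3 ∫_0^1 (23) dv du.

Inner (v): 23.
Outer (u): 69.

Therefore ∬_D (23) dx dy = 69.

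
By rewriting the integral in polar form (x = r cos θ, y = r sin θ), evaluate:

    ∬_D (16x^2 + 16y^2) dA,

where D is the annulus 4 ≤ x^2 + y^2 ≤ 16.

The region D is 2 ≤ r ≤ 4, 0 ≤ θ ≤ 2π in polar coordinates, where x = r cos(θ), y = r sin(θ), and dA = r dr dθ.

Under the substitution, the integrand becomes 16r^2, so

    ∬_D (16x^2 + 16y^2) dA = ∫_{0}^{2π} ∫_{2}^{4} (16r^2) · r dr dθ.

Inner integral (in r): ∫_{2}^{4} (16r^2) · r dr = 960.

Outer integral (in θ): ∫_{0}^{2π} (960) dθ = 1920π.

Therefore ∬_D (16x^2 + 16y^2) dA = 1920π.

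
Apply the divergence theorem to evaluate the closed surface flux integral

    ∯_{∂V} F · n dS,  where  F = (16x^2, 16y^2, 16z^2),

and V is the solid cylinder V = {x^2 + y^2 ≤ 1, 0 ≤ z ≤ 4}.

By the divergence theorem,

    ∯_{∂V} F · n dS = ∭_V (∇ · F) dV.

Compute the divergence:
    ∇ · F = ∂F_x/∂x + ∂F_y/∂y + ∂F_z/∂z = 32x + 32y + 32z.

In cylindrical coordinates, x = r cos(θ), y = r sin(θ), z = z, dV = r dr dθ dz, with 0 ≤ r ≤ 1, 0 ≤ θ ≤ 2π, 0 ≤ z ≤ 4.

The integrand, after substitution and multiplying by the volume element, becomes (32sqrt(2)r sin(θ + π/4) + 32z) · r, so

    ∭_V (∇·F) dV = ∫_0^{2π} ∫_0^{1} ∫_0^{4} (32sqrt(2)r sin(θ + π/4) + 32z) · r dz dr dθ.

Inner (z from 0 to 4): 128r (sqrt(2)r sin(θ + π/4) + 2).
Middle (r from 0 to 1): 128sqrt(2)sin(θ + π/4)/3 + 128.
Outer (θ from 0 to 2π): 256π.

Therefore ∯_{∂V} F · n dS = 256π.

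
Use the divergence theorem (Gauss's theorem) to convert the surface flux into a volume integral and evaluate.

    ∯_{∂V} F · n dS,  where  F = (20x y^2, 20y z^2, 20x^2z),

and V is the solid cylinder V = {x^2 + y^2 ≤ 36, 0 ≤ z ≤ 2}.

By the divergence theorem,

    ∯_{∂V} F · n dS = ∭_V (∇ · F) dV.

Compute the divergence:
    ∇ · F = ∂F_x/∂x + ∂F_y/∂y + ∂F_z/∂z = 20y^2 + 20z^2 + 20x^2 = 20x^2 + 20y^2 + 20z^2.

In cylindrical coordinates, x = r cos(θ), y = r sin(θ), z = z, dV = r dr dθ dz, with 0 ≤ r ≤ 6, 0 ≤ θ ≤ 2π, 0 ≤ z ≤ 2.

The integrand, after substitution and multiplying by the volume element, becomes (20r^2 + 20z^2) · r, so

    ∭_V (∇·F) dV = ∫_0^{2π} ∫_0^{6} ∫_0^{2} (20r^2 + 20z^2) · r dz dr dθ.

Inner (z from 0 to 2): 40r (r^2 + 4/3).
Middle (r from 0 to 6): 13920.
Outer (θ from 0 to 2π): 27840π.

Therefore ∯_{∂V} F · n dS = 27840π.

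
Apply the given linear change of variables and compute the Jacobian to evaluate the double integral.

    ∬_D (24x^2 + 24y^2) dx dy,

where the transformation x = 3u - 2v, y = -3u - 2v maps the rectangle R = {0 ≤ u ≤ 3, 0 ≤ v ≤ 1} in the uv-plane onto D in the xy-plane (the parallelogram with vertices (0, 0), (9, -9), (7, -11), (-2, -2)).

Compute the Jacobian determinant of (x, y) with respect to (u, v):

    ∂(x,y)/∂(u,v) = | 3  -2 | = (3)(-2) - (-2)(-3) = -12.
                   | -3  -2 |

Its absolute value is |J| = 12 (the area scaling factor).

Substituting x = 3u - 2v, y = -3u - 2v into the integrand,

    24x^2 + 24y^2 → 432u^2 + 192v^2,

so the integral becomes

    ∬_R (432u^2 + 192v^2) · |J| du dv = ∫_0^3 ∫_0^1 (5184u^2 + 2304v^2) dv du.

Inner (v): 5184u^2 + 768.
Outer (u): 48960.

Therefore ∬_D (24x^2 + 24y^2) dx dy = 48960.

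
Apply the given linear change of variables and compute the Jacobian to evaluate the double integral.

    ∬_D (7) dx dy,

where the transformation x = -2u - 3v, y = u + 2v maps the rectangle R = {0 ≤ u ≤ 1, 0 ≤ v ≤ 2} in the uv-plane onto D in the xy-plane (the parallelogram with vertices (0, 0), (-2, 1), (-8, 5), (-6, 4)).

Compute the Jacobian determinant of (x, y) with respect to (u, v):

    ∂(x,y)/∂(u,v) = | -2  -3 | = (-2)(2) - (-3)(1) = -1.
                   | 1  2 |

Its absolute value is |J| = 1 (the area scaling factor).

Substituting x = -2u - 3v, y = u + 2v into the integrand,

    7 → 7,

so the integral becomes

    ∬_R (7) · |J| du dv = ∫_0^1 ∫_0^2 (7) dv du.

Inner (v): 14.
Outer (u): 14.

Therefore ∬_D (7) dx dy = 14.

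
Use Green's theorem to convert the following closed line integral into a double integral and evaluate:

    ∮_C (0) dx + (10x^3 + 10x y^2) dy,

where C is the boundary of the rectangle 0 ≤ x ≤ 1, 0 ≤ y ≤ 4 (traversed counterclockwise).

Green's theorem converts the closed line integral into a double integral over the enclosed region D:

    ∮_C P dx + Q dy = ∬_D (∂Q/∂x - ∂P/∂y) dA.

Here P = 0, Q = 10x^3 + 10x y^2, so

    ∂Q/∂x = 30x^2 + 10y^2,    ∂P/∂y = 0,
    ∂Q/∂x - ∂P/∂y = 30x^2 + 10y^2.

D is the region 0 ≤ x ≤ 1, 0 ≤ y ≤ 4. Evaluating the double integral:

    ∬_D (30x^2 + 10y^2) dA = ∫_0^{1} ∫_0^{4} (30x^2 + 10y^2) dy dx.

Inner (y from 0 to 4): 120x^2 + 640/3.
Outer (x from 0 to 1): 760/3.

Therefore ∮_C P dx + Q dy = 760/3.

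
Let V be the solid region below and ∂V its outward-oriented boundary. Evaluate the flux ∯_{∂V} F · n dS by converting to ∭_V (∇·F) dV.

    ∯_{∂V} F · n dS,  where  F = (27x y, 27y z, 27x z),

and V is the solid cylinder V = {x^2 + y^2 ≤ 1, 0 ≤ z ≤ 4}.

By the divergence theorem,

    ∯_{∂V} F · n dS = ∭_V (∇ · F) dV.

Compute the divergence:
    ∇ · F = ∂F_x/∂x + ∂F_y/∂y + ∂F_z/∂z = 27y + 27z + 27x = 27x + 27y + 27z.

In cylindrical coordinates, x = r cos(θ), y = r sin(θ), z = z, dV = r dr dθ dz, with 0 ≤ r ≤ 1, 0 ≤ θ ≤ 2π, 0 ≤ z ≤ 4.

The integrand, after substitution and multiplying by the volume element, becomes (27sqrt(2)r sin(θ + π/4) + 27z) · r, so

    ∭_V (∇·F) dV = ∫_0^{2π} ∫_0^{1} ∫_0^{4} (27sqrt(2)r sin(θ + π/4) + 27z) · r dz dr dθ.

Inner (z from 0 to 4): 108r (sqrt(2)r sin(θ + π/4) + 2).
Middle (r from 0 to 1): 36sqrt(2)sin(θ + π/4) + 108.
Outer (θ from 0 to 2π): 216π.

Therefore ∯_{∂V} F · n dS = 216π.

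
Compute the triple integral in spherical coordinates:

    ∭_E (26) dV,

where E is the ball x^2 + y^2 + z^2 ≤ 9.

In spherical coordinates, x = ρ sin(φ) cos(θ), y = ρ sin(φ) sin(θ), z = ρ cos(φ), and dV = ρ^2 sin(φ) dρ dφ dθ.

The integrand becomes 26, so

    ∭_E (26) dV = ∫_{0}^{2π} ∫_{0}^{π} ∫_{0}^{3} (26) · ρ^2 sin(φ) dρ dφ dθ.

Inner (ρ): 234sin(φ).
Middle (φ): 468.
Outer (θ): 936π.

Therefore the triple integral equals 936π.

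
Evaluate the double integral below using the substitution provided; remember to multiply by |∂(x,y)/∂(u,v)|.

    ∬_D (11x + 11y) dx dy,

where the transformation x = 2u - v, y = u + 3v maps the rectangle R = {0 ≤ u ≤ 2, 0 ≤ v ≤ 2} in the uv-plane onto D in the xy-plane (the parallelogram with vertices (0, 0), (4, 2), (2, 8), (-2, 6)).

Compute the Jacobian determinant of (x, y) with respect to (u, v):

    ∂(x,y)/∂(u,v) = | 2  -1 | = (2)(3) - (-1)(1) = 7.
                   | 1  3 |

Its absolute value is |J| = 7 (the area scaling factor).

Substituting x = 2u - v, y = u + 3v into the integrand,

    11x + 11y → 33u + 22v,

so the integral becomes

    ∬_R (33u + 22v) · |J| du dv = ∫_0^2 ∫_0^2 (231u + 154v) dv du.

Inner (v): 462u + 308.
Outer (u): 1540.

Therefore ∬_D (11x + 11y) dx dy = 1540.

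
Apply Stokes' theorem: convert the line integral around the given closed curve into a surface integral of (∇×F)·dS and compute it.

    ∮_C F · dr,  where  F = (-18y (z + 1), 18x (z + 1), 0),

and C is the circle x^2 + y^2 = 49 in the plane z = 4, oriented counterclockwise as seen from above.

Let S be the flat disk x^2 + y^2 ≤ 49 in the plane z = 4, with upward unit normal n̂ = ẑ. By Stokes' theorem,

    ∮_C F · dr = ∬_S (∇ × F) · n̂ dS = ∬_D (curl F)_z dA,

where D is the disk x^2 + y^2 ≤ 49.

Compute the curl of F = (-18y (z + 1), 18x (z + 1), 0):
    (∇ × F)_x = ∂F_z/∂y - ∂F_y/∂z = -18x,
    (∇ × F)_y = ∂F_x/∂z - ∂F_z/∂x = -18y,
    (∇ × F)_z = ∂F_y/∂x - ∂F_x/∂y = 36z + 36.

On z = 4, (curl F)_z = 180.

Convert to polar (x = r cos θ, y = r sin θ, dA = r dr dθ); the integrand becomes 180, so

    ∬_D (curl F)_z dA = ∫_0^{2π} ∫_0^{7} (180) · r dr dθ.

Inner (r from 0 to 7): 4410.
Outer (θ from 0 to 2π): 8820π.

Therefore ∮_C F · dr = 8820π.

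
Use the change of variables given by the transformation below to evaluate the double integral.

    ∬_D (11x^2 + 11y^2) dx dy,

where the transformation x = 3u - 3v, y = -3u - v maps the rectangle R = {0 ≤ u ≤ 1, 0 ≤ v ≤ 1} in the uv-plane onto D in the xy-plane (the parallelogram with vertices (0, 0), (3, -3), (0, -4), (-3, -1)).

Compute the Jacobian determinant of (x, y) with respect to (u, v):

    ∂(x,y)/∂(u,v) = | 3  -3 | = (3)(-1) - (-3)(-3) = -12.
                   | -3  -1 |

Its absolute value is |J| = 12 (the area scaling factor).

Substituting x = 3u - 3v, y = -3u - v into the integrand,

    11x^2 + 11y^2 → 198u^2 - 132u v + 110v^2,

so the integral becomes

    ∬_R (198u^2 - 132u v + 110v^2) · |J| du dv = ∫_0^1 ∫_0^1 (2376u^2 - 1584u v + 1320v^2) dv du.

Inner (v): 2376u^2 - 792u + 440.
Outer (u): 836.

Therefore ∬_D (11x^2 + 11y^2) dx dy = 836.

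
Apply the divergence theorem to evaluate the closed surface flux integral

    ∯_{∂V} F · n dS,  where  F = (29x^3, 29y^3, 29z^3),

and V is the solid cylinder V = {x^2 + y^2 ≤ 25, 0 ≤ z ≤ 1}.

By the divergence theorem,

    ∯_{∂V} F · n dS = ∭_V (∇ · F) dV.

Compute the divergence:
    ∇ · F = ∂F_x/∂x + ∂F_y/∂y + ∂F_z/∂z = 87x^2 + 87y^2 + 87z^2.

In cylindrical coordinates, x = r cos(θ), y = r sin(θ), z = z, dV = r dr dθ dz, with 0 ≤ r ≤ 5, 0 ≤ θ ≤ 2π, 0 ≤ z ≤ 1.

The integrand, after substitution and multiplying by the volume element, becomes (87r^2 + 87z^2) · r, so

    ∭_V (∇·F) dV = ∫_0^{2π} ∫_0^{5} ∫_0^{1} (87r^2 + 87z^2) · r dz dr dθ.

Inner (z from 0 to 1): 87r^3 + 29r.
Middle (r from 0 to 5): 55825/4.
Outer (θ from 0 to 2π): 55825π/2.

Therefore ∯_{∂V} F · n dS = 55825π/2.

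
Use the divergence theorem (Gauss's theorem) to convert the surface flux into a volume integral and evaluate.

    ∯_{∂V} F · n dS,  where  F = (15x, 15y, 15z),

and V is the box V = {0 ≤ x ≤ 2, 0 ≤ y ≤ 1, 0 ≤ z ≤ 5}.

By the divergence theorem,

    ∯_{∂V} F · n dS = ∭_V (∇ · F) dV.

Compute the divergence:
    ∇ · F = ∂F_x/∂x + ∂F_y/∂y + ∂F_z/∂z = 15 + 15 + 15 = 45.

V is a rectangular box, so dV = dx dy dz with 0 ≤ x ≤ 2, 0 ≤ y ≤ 1, 0 ≤ z ≤ 5.

Integrate (45) over V as an iterated integral:

    ∭_V (∇·F) dV = ∫_0^{2} ∫_0^{1} ∫_0^{5} (45) dz dy dx.

Inner (z from 0 to 5): 225.
Middle (y from 0 to 1): 225.
Outer (x from 0 to 2): 450.

Therefore ∯_{∂V} F · n dS = 450.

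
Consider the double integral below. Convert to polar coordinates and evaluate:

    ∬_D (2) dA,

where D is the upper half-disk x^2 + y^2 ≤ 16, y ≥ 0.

The region D is 0 ≤ r ≤ 4, 0 ≤ θ ≤ π in polar coordinates, where x = r cos(θ), y = r sin(θ), and dA = r dr dθ.

Under the substitution, the integrand becomes 2, so

    ∬_D (2) dA = ∫_{0}^{π} ∫_{0}^{4} (2) · r dr dθ.

Inner integral (in r): ∫_{0}^{4} (2) · r dr = 16.

Outer integral (in θ): ∫_{0}^{π} (16) dθ = 16π.

Therefore ∬_D (2) dA = 16π.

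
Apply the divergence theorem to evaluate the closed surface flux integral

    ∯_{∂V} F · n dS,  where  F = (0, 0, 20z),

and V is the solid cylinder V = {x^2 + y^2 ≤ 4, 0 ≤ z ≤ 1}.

By the divergence theorem,

    ∯_{∂V} F · n dS = ∭_V (∇ · F) dV.

Compute the divergence:
    ∇ · F = ∂F_x/∂x + ∂F_y/∂y + ∂F_z/∂z = 0 + 0 + 20 = 20.

In cylindrical coordinates, x = r cos(θ), y = r sin(θ), z = z, dV = r dr dθ dz, with 0 ≤ r ≤ 2, 0 ≤ θ ≤ 2π, 0 ≤ z ≤ 1.

The integrand, after substitution and multiplying by the volume element, becomes (20) · r, so

    ∭_V (∇·F) dV = ∫_0^{2π} ∫_0^{2} ∫_0^{1} (20) · r dz dr dθ.

Inner (z from 0 to 1): 20r.
Middle (r from 0 to 2): 40.
Outer (θ from 0 to 2π): 80π.

Therefore ∯_{∂V} F · n dS = 80π.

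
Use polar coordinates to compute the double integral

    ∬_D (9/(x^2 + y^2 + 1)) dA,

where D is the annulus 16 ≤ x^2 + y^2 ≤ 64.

The region D is 4 ≤ r ≤ 8, 0 ≤ θ ≤ 2π in polar coordinates, where x = r cos(θ), y = r sin(θ), and dA = r dr dθ.

Under the substitution, the integrand becomes 9/(r^2 + 1), so

    ∬_D (9/(x^2 + y^2 + 1)) dA = ∫_{0}^{2π} ∫_{4}^{8} (9/(r^2 + 1)) · r dr dθ.

Inner integral (in r): ∫_{4}^{8} (9/(r^2 + 1)) · r dr = log(17850625sqrt(1105)/1419857).

Outer integral (in θ): ∫_{0}^{2π} (log(17850625sqrt(1105)/1419857)) dθ = log((17850625sqrt(1105)/1419857)^(2π)).

Therefore ∬_D (9/(x^2 + y^2 + 1)) dA = log((17850625sqrt(1105)/1419857)^(2π)).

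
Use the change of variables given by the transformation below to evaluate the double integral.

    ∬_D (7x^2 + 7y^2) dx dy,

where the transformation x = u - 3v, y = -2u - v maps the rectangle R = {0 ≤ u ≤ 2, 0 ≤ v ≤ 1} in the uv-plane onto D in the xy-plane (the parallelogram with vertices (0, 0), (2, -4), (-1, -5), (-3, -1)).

Compute the Jacobian determinant of (x, y) with respect to (u, v):

    ∂(x,y)/∂(u,v) = | 1  -3 | = (1)(-1) - (-3)(-2) = -7.
                   | -2  -1 |

Its absolute value is |J| = 7 (the area scaling factor).

Substituting x = u - 3v, y = -2u - v into the integrand,

    7x^2 + 7y^2 → 35u^2 - 14u v + 70v^2,

so the integral becomes

    ∬_R (35u^2 - 14u v + 70v^2) · |J| du dv = ∫_0^2 ∫_0^1 (245u^2 - 98u v + 490v^2) dv du.

Inner (v): 245u^2 - 49u + 490/3.
Outer (u): 882.

Therefore ∬_D (7x^2 + 7y^2) dx dy = 882.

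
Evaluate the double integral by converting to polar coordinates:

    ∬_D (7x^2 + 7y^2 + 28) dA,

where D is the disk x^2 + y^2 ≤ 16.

The region D is 0 ≤ r ≤ 4, 0 ≤ θ ≤ 2π in polar coordinates, where x = r cos(θ), y = r sin(θ), and dA = r dr dθ.

Under the substitution, the integrand becomes 7r^2 + 28, so

    ∬_D (7x^2 + 7y^2 + 28) dA = ∫_{0}^{2π} ∫_{0}^{4} (7r^2 + 28) · r dr dθ.

Inner integral (in r): ∫_{0}^{4} (7r^2 + 28) · r dr = 672.

Outer integral (in θ): ∫_{0}^{2π} (672) dθ = 1344π.

Therefore ∬_D (7x^2 + 7y^2 + 28) dA = 1344π.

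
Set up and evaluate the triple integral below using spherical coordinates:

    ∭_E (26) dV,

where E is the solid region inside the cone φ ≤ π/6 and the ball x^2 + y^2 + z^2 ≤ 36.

In spherical coordinates, x = ρ sin(φ) cos(θ), y = ρ sin(φ) sin(θ), z = ρ cos(φ), and dV = ρ^2 sin(φ) dρ dφ dθ.

The integrand becomes 26, so

    ∭_E (26) dV = ∫_{0}^{2π} ∫_{0}^{π/6} ∫_{0}^{6} (26) · ρ^2 sin(φ) dρ dφ dθ.

Inner (ρ): 1872sin(φ).
Middle (φ): 1872 - 936sqrt(3).
Outer (θ): 1872π (2 - sqrt(3)).

Therefore the triple integral equals 1872π (2 - sqrt(3)).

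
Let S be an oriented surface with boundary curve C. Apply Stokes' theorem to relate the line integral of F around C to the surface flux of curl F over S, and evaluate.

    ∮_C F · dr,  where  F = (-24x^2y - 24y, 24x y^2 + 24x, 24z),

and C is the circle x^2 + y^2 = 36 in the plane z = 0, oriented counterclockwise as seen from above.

Let S be the flat disk x^2 + y^2 ≤ 36 in the plane z = 0, with upward unit normal n̂ = ẑ. By Stokes' theorem,

    ∮_C F · dr = ∬_S (∇ × F) · n̂ dS = ∬_D (curl F)_z dA,

where D is the disk x^2 + y^2 ≤ 36.

Compute the curl of F = (-24x^2y - 24y, 24x y^2 + 24x, 24z):
    (∇ × F)_x = ∂F_z/∂y - ∂F_y/∂z = 0,
    (∇ × F)_y = ∂F_x/∂z - ∂F_z/∂x = 0,
    (∇ × F)_z = ∂F_y/∂x - ∂F_x/∂y = 24x^2 + 24y^2 + 48.

On z = 0, (curl F)_z = 24x^2 + 24y^2 + 48.

Convert to polar (x = r cos θ, y = r sin θ, dA = r dr dθ); the integrand becomes 24r^2 + 48, so

    ∬_D (curl F)_z dA = ∫_0^{2π} ∫_0^{6} (24r^2 + 48) · r dr dθ.

Inner (r from 0 to 6): 8640.
Outer (θ from 0 to 2π): 17280π.

Therefore ∮_C F · dr = 17280π.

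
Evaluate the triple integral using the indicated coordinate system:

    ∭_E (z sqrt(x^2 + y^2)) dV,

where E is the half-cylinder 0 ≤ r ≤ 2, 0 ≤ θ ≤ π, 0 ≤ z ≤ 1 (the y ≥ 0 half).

In cylindrical coordinates, x = r cos(θ), y = r sin(θ), z = z, and dV = r dr dθ dz.

The integrand becomes r z, so

    ∭_E (z sqrt(x^2 + y^2)) dV = ∫_{0}^{π} ∫_{0}^{2} ∫_{0}^{1} (r z) · r dz dr dθ.

Inner (z): r^2/2.
Middle (r from 0 to 2): 4/3.
Outer (θ): 4π/3.

Therefore the triple integral equals 4π/3.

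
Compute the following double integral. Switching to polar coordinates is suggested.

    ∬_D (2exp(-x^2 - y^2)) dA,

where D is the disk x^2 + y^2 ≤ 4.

The region D is 0 ≤ r ≤ 2, 0 ≤ θ ≤ 2π in polar coordinates, where x = r cos(θ), y = r sin(θ), and dA = r dr dθ.

Under the substitution, the integrand becomes 2exp(-r^2), so

    ∬_D (2exp(-x^2 - y^2)) dA = ∫_{0}^{2π} ∫_{0}^{2} (2exp(-r^2)) · r dr dθ.

Inner integral (in r): ∫_{0}^{2} (2exp(-r^2)) · r dr = 1 - exp(-4).

Outer integral (in θ): ∫_{0}^{2π} (1 - exp(-4)) dθ = -2π exp(-4) + 2π.

Therefore ∬_D (2exp(-x^2 - y^2)) dA = -2π exp(-4) + 2π.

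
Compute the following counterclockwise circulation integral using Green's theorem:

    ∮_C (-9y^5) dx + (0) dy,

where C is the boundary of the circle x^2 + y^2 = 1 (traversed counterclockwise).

Green's theorem converts the closed line integral into a double integral over the enclosed region D:

    ∮_C P dx + Q dy = ∬_D (∂Q/∂x - ∂P/∂y) dA.

Here P = -9y^5, Q = 0, so

    ∂Q/∂x = 0,    ∂P/∂y = -45y^4,
    ∂Q/∂x - ∂P/∂y = 45y^4.

D is the region x^2 + y^2 ≤ 1. Evaluating the double integral:

In polar coordinates (x = r cos θ, y = r sin θ, dA = r dr dθ) the integrand becomes 45r^4sin(θ)^4, so

    ∬_D (45y^4) dA = ∫_0^{2π} ∫_0^{1} (45r^4sin(θ)^4) · r dr dθ.

Inner (r from 0 to 1): 15sin(θ)^4/2.
Outer (θ from 0 to 2π): 45π/8.

Therefore ∮_C P dx + Q dy = 45π/8.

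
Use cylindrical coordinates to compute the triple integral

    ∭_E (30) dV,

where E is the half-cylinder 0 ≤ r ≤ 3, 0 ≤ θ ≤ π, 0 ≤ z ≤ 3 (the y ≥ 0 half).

In cylindrical coordinates, x = r cos(θ), y = r sin(θ), z = z, and dV = r dr dθ dz.

The integrand becomes 30, so

    ∭_E (30) dV = ∫_{0}^{π} ∫_{0}^{3} ∫_{0}^{3} (30) · r dz dr dθ.

Inner (z): 90r.
Middle (r from 0 to 3): 405.
Outer (θ): 405π.

Therefore the triple integral equals 405π.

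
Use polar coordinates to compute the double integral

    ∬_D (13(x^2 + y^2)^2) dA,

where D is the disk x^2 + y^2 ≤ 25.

The region D is 0 ≤ r ≤ 5, 0 ≤ θ ≤ 2π in polar coordinates, where x = r cos(θ), y = r sin(θ), and dA = r dr dθ.

Under the substitution, the integrand becomes 13r^4, so

    ∬_D (13(x^2 + y^2)^2) dA = ∫_{0}^{2π} ∫_{0}^{5} (13r^4) · r dr dθ.

Inner integral (in r): ∫_{0}^{5} (13r^4) · r dr = 203125/6.

Outer integral (in θ): ∫_{0}^{2π} (203125/6) dθ = 203125π/3.

Therefore ∬_D (13(x^2 + y^2)^2) dA = 203125π/3.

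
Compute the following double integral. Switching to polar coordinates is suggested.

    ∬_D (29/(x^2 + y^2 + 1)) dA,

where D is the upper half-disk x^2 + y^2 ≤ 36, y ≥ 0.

The region D is 0 ≤ r ≤ 6, 0 ≤ θ ≤ π in polar coordinates, where x = r cos(θ), y = r sin(θ), and dA = r dr dθ.

Under the substitution, the integrand becomes 29/(r^2 + 1), so

    ∬_D (29/(x^2 + y^2 + 1)) dA = ∫_{0}^{π} ∫_{0}^{6} (29/(r^2 + 1)) · r dr dθ.

Inner integral (in r): ∫_{0}^{6} (29/(r^2 + 1)) · r dr = 29log(37)/2.

Outer integral (in θ): ∫_{0}^{π} (29log(37)/2) dθ = 29π log(37)/2.

Therefore ∬_D (29/(x^2 + y^2 + 1)) dA = 29π log(37)/2.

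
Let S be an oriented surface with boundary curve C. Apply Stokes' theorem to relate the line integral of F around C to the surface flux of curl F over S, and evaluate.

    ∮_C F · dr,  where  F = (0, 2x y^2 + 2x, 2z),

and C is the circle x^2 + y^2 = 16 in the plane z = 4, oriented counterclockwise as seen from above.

Let S be the flat disk x^2 + y^2 ≤ 16 in the plane z = 4, with upward unit normal n̂ = ẑ. By Stokes' theorem,

    ∮_C F · dr = ∬_S (∇ × F) · n̂ dS = ∬_D (curl F)_z dA,

where D is the disk x^2 + y^2 ≤ 16.

Compute the curl of F = (0, 2x y^2 + 2x, 2z):
    (∇ × F)_x = ∂F_z/∂y - ∂F_y/∂z = 0,
    (∇ × F)_y = ∂F_x/∂z - ∂F_z/∂x = 0,
    (∇ × F)_z = ∂F_y/∂x - ∂F_x/∂y = 2y^2 + 2.

On z = 4, (curl F)_z = 2y^2 + 2.

Convert to polar (x = r cos θ, y = r sin θ, dA = r dr dθ); the integrand becomes 2r^2sin(θ)^2 + 2, so

    ∬_D (curl F)_z dA = ∫_0^{2π} ∫_0^{4} (2r^2sin(θ)^2 + 2) · r dr dθ.

Inner (r from 0 to 4): 128sin(θ)^2 + 16.
Outer (θ from 0 to 2π): 160π.

Therefore ∮_C F · dr = 160π.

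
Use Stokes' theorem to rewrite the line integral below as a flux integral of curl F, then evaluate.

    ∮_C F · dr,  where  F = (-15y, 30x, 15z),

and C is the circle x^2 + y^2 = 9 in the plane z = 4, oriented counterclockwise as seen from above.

Let S be the flat disk x^2 + y^2 ≤ 9 in the plane z = 4, with upward unit normal n̂ = ẑ. By Stokes' theorem,

    ∮_C F · dr = ∬_S (∇ × F) · n̂ dS = ∬_D (curl F)_z dA,

where D is the disk x^2 + y^2 ≤ 9.

Compute the curl of F = (-15y, 30x, 15z):
    (∇ × F)_x = ∂F_z/∂y - ∂F_y/∂z = 0,
    (∇ × F)_y = ∂F_x/∂z - ∂F_z/∂x = 0,
    (∇ × F)_z = ∂F_y/∂x - ∂F_x/∂y = 45.

On z = 4, (curl F)_z = 45.

Convert to polar (x = r cos θ, y = r sin θ, dA = r dr dθ); the integrand becomes 45, so

    ∬_D (curl F)_z dA = ∫_0^{2π} ∫_0^{3} (45) · r dr dθ.

Inner (r from 0 to 3): 405/2.
Outer (θ from 0 to 2π): 405π.

Therefore ∮_C F · dr = 405π.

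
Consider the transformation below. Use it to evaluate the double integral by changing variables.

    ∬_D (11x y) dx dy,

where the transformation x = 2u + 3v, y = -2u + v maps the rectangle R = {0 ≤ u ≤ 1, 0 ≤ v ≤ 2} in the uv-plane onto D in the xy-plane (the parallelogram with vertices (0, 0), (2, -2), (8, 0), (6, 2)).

Compute the Jacobian determinant of (x, y) with respect to (u, v):

    ∂(x,y)/∂(u,v) = | 2  3 | = (2)(1) - (3)(-2) = 8.
                   | -2  1 |

Its absolute value is |J| = 8 (the area scaling factor).

Substituting x = 2u + 3v, y = -2u + v into the integrand,

    11x y → -44u^2 - 44u v + 33v^2,

so the integral becomes

    ∬_R (-44u^2 - 44u v + 33v^2) · |J| du dv = ∫_0^1 ∫_0^2 (-352u^2 - 352u v + 264v^2) dv du.

Inner (v): -704u^2 - 704u + 704.
Outer (u): 352/3.

Therefore ∬_D (11x y) dx dy = 352/3.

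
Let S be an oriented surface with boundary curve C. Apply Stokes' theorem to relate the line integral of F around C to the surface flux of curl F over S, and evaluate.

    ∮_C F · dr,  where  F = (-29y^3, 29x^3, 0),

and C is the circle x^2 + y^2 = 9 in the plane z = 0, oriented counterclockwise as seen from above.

Let S be the flat disk x^2 + y^2 ≤ 9 in the plane z = 0, with upward unit normal n̂ = ẑ. By Stokes' theorem,

    ∮_C F · dr = ∬_S (∇ × F) · n̂ dS = ∬_D (curl F)_z dA,

where D is the disk x^2 + y^2 ≤ 9.

Compute the curl of F = (-29y^3, 29x^3, 0):
    (∇ × F)_x = ∂F_z/∂y - ∂F_y/∂z = 0,
    (∇ × F)_y = ∂F_x/∂z - ∂F_z/∂x = 0,
    (∇ × F)_z = ∂F_y/∂x - ∂F_x/∂y = 87x^2 + 87y^2.

On z = 0, (curl F)_z = 87x^2 + 87y^2.

Convert to polar (x = r cos θ, y = r sin θ, dA = r dr dθ); the integrand becomes 87r^2, so

    ∬_D (curl F)_z dA = ∫_0^{2π} ∫_0^{3} (87r^2) · r dr dθ.

Inner (r from 0 to 3): 7047/4.
Outer (θ from 0 to 2π): 7047π/2.

Therefore ∮_C F · dr = 7047π/2.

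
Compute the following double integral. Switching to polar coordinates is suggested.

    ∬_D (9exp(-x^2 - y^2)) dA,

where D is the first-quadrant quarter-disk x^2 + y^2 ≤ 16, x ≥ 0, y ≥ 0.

The region D is 0 ≤ r ≤ 4, 0 ≤ θ ≤ π/2 in polar coordinates, where x = r cos(θ), y = r sin(θ), and dA = r dr dθ.

Under the substitution, the integrand becomes 9exp(-r^2), so

    ∬_D (9exp(-x^2 - y^2)) dA = ∫_{0}^{π/2} ∫_{0}^{4} (9exp(-r^2)) · r dr dθ.

Inner integral (in r): ∫_{0}^{4} (9exp(-r^2)) · r dr = 9/2 - 9exp(-16)/2.

Outer integral (in θ): ∫_{0}^{π/2} (9/2 - 9exp(-16)/2) dθ = -9π (1 - exp(16))exp(-16)/4.

Therefore ∬_D (9exp(-x^2 - y^2)) dA = -9π (1 - exp(16))exp(-16)/4.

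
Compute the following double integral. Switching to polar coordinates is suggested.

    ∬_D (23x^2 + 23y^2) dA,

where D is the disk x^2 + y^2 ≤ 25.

The region D is 0 ≤ r ≤ 5, 0 ≤ θ ≤ 2π in polar coordinates, where x = r cos(θ), y = r sin(θ), and dA = r dr dθ.

Under the substitution, the integrand becomes 23r^2, so

    ∬_D (23x^2 + 23y^2) dA = ∫_{0}^{2π} ∫_{0}^{5} (23r^2) · r dr dθ.

Inner integral (in r): ∫_{0}^{5} (23r^2) · r dr = 14375/4.

Outer integral (in θ): ∫_{0}^{2π} (14375/4) dθ = 14375π/2.

Therefore ∬_D (23x^2 + 23y^2) dA = 14375π/2.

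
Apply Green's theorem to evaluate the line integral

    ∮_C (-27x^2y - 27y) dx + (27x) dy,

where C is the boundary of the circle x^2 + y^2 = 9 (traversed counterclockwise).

Green's theorem converts the closed line integral into a double integral over the enclosed region D:

    ∮_C P dx + Q dy = ∬_D (∂Q/∂x - ∂P/∂y) dA.

Here P = -27x^2y - 27y, Q = 27x, so

    ∂Q/∂x = 27,    ∂P/∂y = -27x^2 - 27,
    ∂Q/∂x - ∂P/∂y = 27x^2 + 54.

D is the region x^2 + y^2 ≤ 9. Evaluating the double integral:

In polar coordinates (x = r cos θ, y = r sin θ, dA = r dr dθ) the integrand becomes 27r^2cos(θ)^2 + 54, so

    ∬_D (27x^2 + 54) dA = ∫_0^{2π} ∫_0^{3} (27r^2cos(θ)^2 + 54) · r dr dθ.

Inner (r from 0 to 3): 2187cos(θ)^2/4 + 243.
Outer (θ from 0 to 2π): 4131π/4.

Therefore ∮_C P dx + Q dy = 4131π/4.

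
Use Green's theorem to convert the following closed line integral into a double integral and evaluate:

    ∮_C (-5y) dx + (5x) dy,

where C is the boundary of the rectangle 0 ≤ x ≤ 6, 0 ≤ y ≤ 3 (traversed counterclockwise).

Green's theorem converts the closed line integral into a double integral over the enclosed region D:

    ∮_C P dx + Q dy = ∬_D (∂Q/∂x - ∂P/∂y) dA.

Here P = -5y, Q = 5x, so

    ∂Q/∂x = 5,    ∂P/∂y = -5,
    ∂Q/∂x - ∂P/∂y = 10.

D is the region 0 ≤ x ≤ 6, 0 ≤ y ≤ 3. Evaluating the double integral:

    ∬_D (10) dA = ∫_0^{6} ∫_0^{3} (10) dy dx.

Inner (y from 0 to 3): 30.
Outer (x from 0 to 6): 180.

Therefore ∮_C P dx + Q dy = 180.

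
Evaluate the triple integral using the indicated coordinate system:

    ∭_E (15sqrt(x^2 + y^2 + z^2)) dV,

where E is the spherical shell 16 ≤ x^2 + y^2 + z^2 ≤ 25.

In spherical coordinates, x = ρ sin(φ) cos(θ), y = ρ sin(φ) sin(θ), z = ρ cos(φ), and dV = ρ^2 sin(φ) dρ dφ dθ.

The integrand becomes 15ρ, so

    ∭_E (15sqrt(x^2 + y^2 + z^2)) dV = ∫_{0}^{2π} ∫_{0}^{π} ∫_{4}^{5} (15ρ) · ρ^2 sin(φ) dρ dφ dθ.

Inner (ρ): 5535sin(φ)/4.
Middle (φ): 5535/2.
Outer (θ): 5535π.

Therefore the triple integral equals 5535π.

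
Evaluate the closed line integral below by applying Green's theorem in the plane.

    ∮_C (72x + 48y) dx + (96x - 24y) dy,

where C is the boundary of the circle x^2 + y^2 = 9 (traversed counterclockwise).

Green's theorem converts the closed line integral into a double integral over the enclosed region D:

    ∮_C P dx + Q dy = ∬_D (∂Q/∂x - ∂P/∂y) dA.

Here P = 72x + 48y, Q = 96x - 24y, so

    ∂Q/∂x = 96,    ∂P/∂y = 48,
    ∂Q/∂x - ∂P/∂y = 48.

D is the region x^2 + y^2 ≤ 9. Evaluating the double integral:

In polar coordinates (x = r cos θ, y = r sin θ, dA = r dr dθ) the integrand becomes 48, so

    ∬_D (48) dA = ∫_0^{2π} ∫_0^{3} (48) · r dr dθ.

Inner (r from 0 to 3): 216.
Outer (θ from 0 to 2π): 432π.

Therefore ∮_C P dx + Q dy = 432π.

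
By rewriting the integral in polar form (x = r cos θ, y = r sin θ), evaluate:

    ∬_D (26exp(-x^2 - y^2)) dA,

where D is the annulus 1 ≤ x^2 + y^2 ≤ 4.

The region D is 1 ≤ r ≤ 2, 0 ≤ θ ≤ 2π in polar coordinates, where x = r cos(θ), y = r sin(θ), and dA = r dr dθ.

Under the substitution, the integrand becomes 26exp(-r^2), so

    ∬_D (26exp(-x^2 - y^2)) dA = ∫_{0}^{2π} ∫_{1}^{2} (26exp(-r^2)) · r dr dθ.

Inner integral (in r): ∫_{1}^{2} (26exp(-r^2)) · r dr = -(13 - 13exp(3))exp(-4).

Outer integral (in θ): ∫_{0}^{2π} (-(13 - 13exp(3))exp(-4)) dθ = -26π (1 - exp(3))exp(-4).

Therefore ∬_D (26exp(-x^2 - y^2)) dA = -26π (1 - exp(3))exp(-4).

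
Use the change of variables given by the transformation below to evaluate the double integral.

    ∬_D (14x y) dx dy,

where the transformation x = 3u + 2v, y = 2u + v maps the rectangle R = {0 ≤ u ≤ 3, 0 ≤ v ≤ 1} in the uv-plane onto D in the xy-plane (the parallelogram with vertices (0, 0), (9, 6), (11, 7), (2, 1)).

Compute the Jacobian determinant of (x, y) with respect to (u, v):

    ∂(x,y)/∂(u,v) = | 3  2 | = (3)(1) - (2)(2) = -1.
                   | 2  1 |

Its absolute value is |J| = 1 (the area scaling factor).

Substituting x = 3u + 2v, y = 2u + v into the integrand,

    14x y → 84u^2 + 98u v + 28v^2,

so the integral becomes

    ∬_R (84u^2 + 98u v + 28v^2) · |J| du dv = ∫_0^3 ∫_0^1 (84u^2 + 98u v + 28v^2) dv du.

Inner (v): 84u^2 + 49u + 28/3.
Outer (u): 2009/2.

Therefore ∬_D (14x y) dx dy = 2009/2.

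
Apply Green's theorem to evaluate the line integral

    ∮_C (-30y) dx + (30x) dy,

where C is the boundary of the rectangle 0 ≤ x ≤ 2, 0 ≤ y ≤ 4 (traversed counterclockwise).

Green's theorem converts the closed line integral into a double integral over the enclosed region D:

    ∮_C P dx + Q dy = ∬_D (∂Q/∂x - ∂P/∂y) dA.

Here P = -30y, Q = 30x, so

    ∂Q/∂x = 30,    ∂P/∂y = -30,
    ∂Q/∂x - ∂P/∂y = 60.

D is the region 0 ≤ x ≤ 2, 0 ≤ y ≤ 4. Evaluating the double integral:

    ∬_D (60) dA = ∫_0^{2} ∫_0^{4} (60) dy dx.

Inner (y from 0 to 4): 240.
Outer (x from 0 to 2): 480.

Therefore ∮_C P dx + Q dy = 480.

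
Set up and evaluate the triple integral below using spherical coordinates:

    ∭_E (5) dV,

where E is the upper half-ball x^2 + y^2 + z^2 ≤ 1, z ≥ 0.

In spherical coordinates, x = ρ sin(φ) cos(θ), y = ρ sin(φ) sin(θ), z = ρ cos(φ), and dV = ρ^2 sin(φ) dρ dφ dθ.

The integrand becomes 5, so

    ∭_E (5) dV = ∫_{0}^{2π} ∫_{0}^{π/2} ∫_{0}^{1} (5) · ρ^2 sin(φ) dρ dφ dθ.

Inner (ρ): 5sin(φ)/3.
Middle (φ): 5/3.
Outer (θ): 10π/3.

Therefore the triple integral equals 10π/3.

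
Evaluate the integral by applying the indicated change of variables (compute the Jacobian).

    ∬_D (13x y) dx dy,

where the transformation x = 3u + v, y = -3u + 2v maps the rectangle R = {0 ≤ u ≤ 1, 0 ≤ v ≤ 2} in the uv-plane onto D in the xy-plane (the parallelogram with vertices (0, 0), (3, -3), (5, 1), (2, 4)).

Compute the Jacobian determinant of (x, y) with respect to (u, v):

    ∂(x,y)/∂(u,v) = | 3  1 | = (3)(2) - (1)(-3) = 9.
                   | -3  2 |

Its absolute value is |J| = 9 (the area scaling factor).

Substituting x = 3u + v, y = -3u + 2v into the integrand,

    13x y → -117u^2 + 39u v + 26v^2,

so the integral becomes

    ∬_R (-117u^2 + 39u v + 26v^2) · |J| du dv = ∫_0^1 ∫_0^2 (-1053u^2 + 351u v + 234v^2) dv du.

Inner (v): -2106u^2 + 702u + 624.
Outer (u): 273.

Therefore ∬_D (13x y) dx dy = 273.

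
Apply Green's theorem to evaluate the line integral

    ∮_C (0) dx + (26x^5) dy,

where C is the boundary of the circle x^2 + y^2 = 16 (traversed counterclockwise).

Green's theorem converts the closed line integral into a double integral over the enclosed region D:

    ∮_C P dx + Q dy = ∬_D (∂Q/∂x - ∂P/∂y) dA.

Here P = 0, Q = 26x^5, so

    ∂Q/∂x = 130x^4,    ∂P/∂y = 0,
    ∂Q/∂x - ∂P/∂y = 130x^4.

D is the region x^2 + y^2 ≤ 16. Evaluating the double integral:

In polar coordinates (x = r cos θ, y = r sin θ, dA = r dr dθ) the integrand becomes 130r^4cos(θ)^4, so

    ∬_D (130x^4) dA = ∫_0^{2π} ∫_0^{4} (130r^4cos(θ)^4) · r dr dθ.

Inner (r from 0 to 4): 266240cos(θ)^4/3.
Outer (θ from 0 to 2π): 66560π.

Therefore ∮_C P dx + Q dy = 66560π.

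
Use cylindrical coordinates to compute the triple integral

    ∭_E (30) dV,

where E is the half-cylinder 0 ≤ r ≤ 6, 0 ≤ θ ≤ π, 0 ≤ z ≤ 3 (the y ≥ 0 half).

In cylindrical coordinates, x = r cos(θ), y = r sin(θ), z = z, and dV = r dr dθ dz.

The integrand becomes 30, so

    ∭_E (30) dV = ∫_{0}^{π} ∫_{0}^{6} ∫_{0}^{3} (30) · r dz dr dθ.

Inner (z): 90r.
Middle (r from 0 to 6): 1620.
Outer (θ): 1620π.

Therefore the triple integral equals 1620π.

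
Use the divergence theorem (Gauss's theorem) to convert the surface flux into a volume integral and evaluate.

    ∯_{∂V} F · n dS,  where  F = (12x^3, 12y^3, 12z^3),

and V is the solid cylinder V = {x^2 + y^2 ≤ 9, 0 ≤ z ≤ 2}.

By the divergence theorem,

    ∯_{∂V} F · n dS = ∭_V (∇ · F) dV.

Compute the divergence:
    ∇ · F = ∂F_x/∂x + ∂F_y/∂y + ∂F_z/∂z = 36x^2 + 36y^2 + 36z^2.

In cylindrical coordinates, x = r cos(θ), y = r sin(θ), z = z, dV = r dr dθ dz, with 0 ≤ r ≤ 3, 0 ≤ θ ≤ 2π, 0 ≤ z ≤ 2.

The integrand, after substitution and multiplying by the volume element, becomes (36r^2 + 36z^2) · r, so

    ∭_V (∇·F) dV = ∫_0^{2π} ∫_0^{3} ∫_0^{2} (36r^2 + 36z^2) · r dz dr dθ.

Inner (z from 0 to 2): 72r^3 + 96r.
Middle (r from 0 to 3): 1890.
Outer (θ from 0 to 2π): 3780π.

Therefore ∯_{∂V} F · n dS = 3780π.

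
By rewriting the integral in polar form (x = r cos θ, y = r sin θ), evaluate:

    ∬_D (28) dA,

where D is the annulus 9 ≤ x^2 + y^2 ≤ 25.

The region D is 3 ≤ r ≤ 5, 0 ≤ θ ≤ 2π in polar coordinates, where x = r cos(θ), y = r sin(θ), and dA = r dr dθ.

Under the substitution, the integrand becomes 28, so

    ∬_D (28) dA = ∫_{0}^{2π} ∫_{3}^{5} (28) · r dr dθ.

Inner integral (in r): ∫_{3}^{5} (28) · r dr = 224.

Outer integral (in θ): ∫_{0}^{2π} (224) dθ = 448π.

Therefore ∬_D (28) dA = 448π.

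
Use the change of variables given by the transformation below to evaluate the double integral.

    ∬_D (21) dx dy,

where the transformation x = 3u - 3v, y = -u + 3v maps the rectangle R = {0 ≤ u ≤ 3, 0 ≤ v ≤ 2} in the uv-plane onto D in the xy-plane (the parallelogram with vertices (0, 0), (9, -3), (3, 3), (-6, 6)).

Compute the Jacobian determinant of (x, y) with respect to (u, v):

    ∂(x,y)/∂(u,v) = | 3  -3 | = (3)(3) - (-3)(-1) = 6.
                   | -1  3 |

Its absolute value is |J| = 6 (the area scaling factor).

Substituting x = 3u - 3v, y = -u + 3v into the integrand,

    21 → 21,

so the integral becomes

    ∬_R (21) · |J| du dv = ∫_0^3 ∫_0^2 (126) dv du.

Inner (v): 252.
Outer (u): 756.

Therefore ∬_D (21) dx dy = 756.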